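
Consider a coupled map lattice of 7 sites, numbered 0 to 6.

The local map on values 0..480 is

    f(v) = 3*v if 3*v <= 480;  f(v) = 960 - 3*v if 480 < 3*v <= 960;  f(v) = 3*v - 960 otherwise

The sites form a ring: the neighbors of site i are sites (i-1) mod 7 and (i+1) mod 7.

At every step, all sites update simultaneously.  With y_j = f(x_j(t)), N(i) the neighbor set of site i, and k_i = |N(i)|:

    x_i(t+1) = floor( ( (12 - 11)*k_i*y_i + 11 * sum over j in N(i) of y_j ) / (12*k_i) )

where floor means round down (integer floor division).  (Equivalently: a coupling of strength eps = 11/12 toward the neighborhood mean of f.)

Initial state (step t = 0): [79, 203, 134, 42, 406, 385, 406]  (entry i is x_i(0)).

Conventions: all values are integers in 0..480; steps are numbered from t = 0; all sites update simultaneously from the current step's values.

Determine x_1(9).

Simulating step by step:
t=0: [79, 203, 134, 42, 406, 385, 406]
t=1: [298, 322, 252, 313, 168, 252, 219]
t=2: [147, 124, 29, 304, 141, 364, 149]
t=3: [412, 273, 199, 237, 117, 409, 299]
t=4: [116, 304, 209, 348, 265, 212, 254]
t=5: [141, 316, 88, 235, 200, 193, 324]
t=6: [46, 315, 144, 307, 321, 202, 369]
t=7: [85, 262, 60, 202, 180, 98, 237]
t=8: [215, 213, 257, 304, 332, 331, 272]
t=9: [239, 257, 184, 107, 40, 85, 171]

Answer: x_1(9) = 257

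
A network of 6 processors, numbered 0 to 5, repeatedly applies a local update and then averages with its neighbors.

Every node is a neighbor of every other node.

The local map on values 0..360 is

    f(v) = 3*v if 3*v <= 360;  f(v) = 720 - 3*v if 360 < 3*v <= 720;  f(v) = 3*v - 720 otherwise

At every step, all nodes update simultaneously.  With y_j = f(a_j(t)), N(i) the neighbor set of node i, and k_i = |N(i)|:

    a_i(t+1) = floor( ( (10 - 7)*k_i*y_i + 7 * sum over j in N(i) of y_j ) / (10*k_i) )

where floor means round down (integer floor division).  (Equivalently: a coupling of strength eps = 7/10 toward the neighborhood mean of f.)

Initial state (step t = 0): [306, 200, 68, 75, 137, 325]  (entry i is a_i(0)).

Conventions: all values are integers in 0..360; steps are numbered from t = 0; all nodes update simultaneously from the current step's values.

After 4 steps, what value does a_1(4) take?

Simulating step by step:
t=0: [306, 200, 68, 75, 137, 325]
t=1: [215, 202, 216, 219, 232, 224]
t=2: [67, 73, 66, 65, 59, 63]
t=3: [197, 200, 196, 196, 193, 195]
t=4: [131, 129, 131, 131, 133, 132]

Answer: a_1(4) = 129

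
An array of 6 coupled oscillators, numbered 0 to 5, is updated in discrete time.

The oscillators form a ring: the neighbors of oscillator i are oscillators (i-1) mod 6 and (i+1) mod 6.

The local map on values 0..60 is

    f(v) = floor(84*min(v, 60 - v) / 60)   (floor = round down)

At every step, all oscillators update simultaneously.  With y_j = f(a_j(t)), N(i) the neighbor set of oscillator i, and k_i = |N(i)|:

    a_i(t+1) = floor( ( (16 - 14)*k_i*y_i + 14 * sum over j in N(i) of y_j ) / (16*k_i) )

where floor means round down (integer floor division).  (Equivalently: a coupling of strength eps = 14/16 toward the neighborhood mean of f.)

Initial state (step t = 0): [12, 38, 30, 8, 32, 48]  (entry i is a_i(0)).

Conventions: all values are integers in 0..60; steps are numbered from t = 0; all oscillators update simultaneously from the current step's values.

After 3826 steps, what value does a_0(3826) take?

Simulating step by step:
t=0: [12, 38, 30, 8, 32, 48]
t=1: [22, 29, 23, 36, 16, 26]
t=2: [37, 32, 35, 27, 32, 27]
t=3: [37, 34, 37, 37, 37, 35]
t=4: [35, 32, 33, 32, 33, 32]
t=5: [38, 36, 38, 37, 38, 36]
t=6: [32, 30, 32, 30, 32, 30]
t=7: [41, 39, 41, 39, 41, 39]
t=8: [28, 26, 28, 26, 28, 26]
t=9: [36, 38, 36, 38, 36, 38]
t=10: [30, 32, 30, 32, 30, 32]
t=11: [39, 41, 39, 41, 39, 41]
t=12: [26, 28, 26, 28, 26, 28]
t=13: [38, 36, 38, 36, 38, 36]
t=14: [32, 30, 32, 30, 32, 30]

Answer: a_0(3826) = 30
Key observation: The state at step 6, [32, 30, 32, 30, 32, 30], reappears at step 14: the system is in a cycle of period 8 from step 6 on.  Therefore the state at step 3826 equals the state at step 6 + ((3826 - 6) mod 8) = 10, which is [30, 32, 30, 32, 30, 32].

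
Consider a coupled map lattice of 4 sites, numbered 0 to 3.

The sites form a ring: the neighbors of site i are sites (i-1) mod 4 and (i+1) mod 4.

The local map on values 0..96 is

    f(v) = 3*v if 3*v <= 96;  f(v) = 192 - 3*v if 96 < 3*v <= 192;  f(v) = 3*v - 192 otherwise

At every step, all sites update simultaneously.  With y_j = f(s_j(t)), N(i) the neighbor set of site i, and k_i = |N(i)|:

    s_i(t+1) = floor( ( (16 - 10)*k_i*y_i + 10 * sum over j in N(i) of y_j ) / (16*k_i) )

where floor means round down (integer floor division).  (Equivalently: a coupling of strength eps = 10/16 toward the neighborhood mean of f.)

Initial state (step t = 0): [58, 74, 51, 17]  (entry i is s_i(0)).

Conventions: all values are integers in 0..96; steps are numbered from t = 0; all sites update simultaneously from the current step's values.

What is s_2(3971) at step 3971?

Simulating step by step:
t=0: [58, 74, 51, 17]
t=1: [32, 29, 39, 36]
t=2: [89, 86, 81, 84]
t=3: [67, 64, 58, 61]
t=4: [6, 8, 9, 11]
t=5: [24, 23, 27, 26]
t=6: [72, 73, 76, 77]
t=7: [29, 28, 34, 33]
t=8: [87, 86, 89, 90]
t=9: [70, 69, 73, 74]
t=10: [20, 19, 24, 25]
t=11: [63, 62, 68, 69]
t=12: [7, 6, 11, 10]
t=13: [22, 23, 27, 28]
t=14: [72, 71, 78, 77]
t=15: [27, 28, 34, 35]
t=16: [83, 84, 87, 86]
t=17: [60, 61, 65, 64]
t=18: [7, 8, 3, 4]
t=19: [19, 18, 14, 13]
t=20: [50, 51, 44, 45]
t=21: [45, 46, 52, 53]
t=22: [48, 49, 40, 41]
t=23: [53, 54, 62, 63]
t=24: [22, 23, 12, 13]
t=25: [58, 57, 47, 46]
t=26: [30, 29, 42, 41]
t=27: [82, 81, 73, 74]
t=28: [45, 44, 35, 36]
t=29: [66, 67, 77, 76]
t=30: [16, 17, 28, 27]
t=31: [59, 60, 72, 71]
t=32: [15, 16, 19, 20]
t=33: [50, 49, 55, 54]
t=34: [39, 38, 33, 32]
t=35: [82, 81, 89, 88]
t=36: [58, 59, 66, 67]
t=37: [14, 13, 9, 10]
t=38: [37, 36, 31, 32]
t=39: [86, 85, 91, 90]
t=40: [68, 69, 74, 75]
t=41: [19, 18, 26, 25]
t=42: [61, 62, 69, 70]
t=43: [10, 9, 13, 14]
t=44: [32, 31, 36, 37]
t=45: [90, 91, 85, 86]
t=46: [75, 74, 69, 68]
t=47: [25, 26, 18, 19]
t=48: [70, 69, 62, 61]
t=49: [14, 13, 9, 10]

Answer: s_2(3971) = 18
Key observation: The state at step 37, [14, 13, 9, 10], reappears at step 49: the system is in a cycle of period 12 from step 37 on.  Therefore the state at step 3971 equals the state at step 37 + ((3971 - 37) mod 12) = 47, which is [25, 26, 18, 19].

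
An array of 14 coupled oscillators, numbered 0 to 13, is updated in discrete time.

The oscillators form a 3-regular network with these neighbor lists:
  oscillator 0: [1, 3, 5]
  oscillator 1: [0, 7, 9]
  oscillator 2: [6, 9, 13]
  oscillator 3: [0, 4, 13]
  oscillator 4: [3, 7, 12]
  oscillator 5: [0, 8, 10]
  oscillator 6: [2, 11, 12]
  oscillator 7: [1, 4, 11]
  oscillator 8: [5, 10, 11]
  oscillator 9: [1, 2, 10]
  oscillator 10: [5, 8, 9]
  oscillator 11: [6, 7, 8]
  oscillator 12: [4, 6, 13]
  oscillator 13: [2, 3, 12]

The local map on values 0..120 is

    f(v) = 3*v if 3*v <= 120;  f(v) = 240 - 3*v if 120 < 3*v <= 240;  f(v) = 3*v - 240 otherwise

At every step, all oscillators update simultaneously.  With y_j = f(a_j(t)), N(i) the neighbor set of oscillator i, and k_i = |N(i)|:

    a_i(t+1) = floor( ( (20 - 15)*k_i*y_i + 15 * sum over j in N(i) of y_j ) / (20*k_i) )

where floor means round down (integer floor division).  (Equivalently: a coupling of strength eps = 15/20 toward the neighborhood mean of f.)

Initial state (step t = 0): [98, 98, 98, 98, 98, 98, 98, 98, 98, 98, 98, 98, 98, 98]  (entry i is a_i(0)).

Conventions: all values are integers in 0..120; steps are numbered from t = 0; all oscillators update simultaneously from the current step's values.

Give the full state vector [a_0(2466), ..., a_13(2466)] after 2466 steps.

Simulating step by step:
t=0: [98, 98, 98, 98, 98, 98, 98, 98, 98, 98, 98, 98, 98, 98]
t=1: [54, 54, 54, 54, 54, 54, 54, 54, 54, 54, 54, 54, 54, 54]
t=2: [78, 78, 78, 78, 78, 78, 78, 78, 78, 78, 78, 78, 78, 78]
t=3: [6, 6, 6, 6, 6, 6, 6, 6, 6, 6, 6, 6, 6, 6]
t=4: [18, 18, 18, 18, 18, 18, 18, 18, 18, 18, 18, 18, 18, 18]
t=5: [54, 54, 54, 54, 54, 54, 54, 54, 54, 54, 54, 54, 54, 54]

Answer: [78, 78, 78, 78, 78, 78, 78, 78, 78, 78, 78, 78, 78, 78]
Key observation: The state at step 1, [54, 54, 54, 54, 54, 54, 54, 54, 54, 54, 54, 54, 54, 54], reappears at step 5: the system is in a cycle of period 4 from step 1 on.  Therefore the state at step 2466 equals the state at step 1 + ((2466 - 1) mod 4) = 2, which is [78, 78, 78, 78, 78, 78, 78, 78, 78, 78, 78, 78, 78, 78].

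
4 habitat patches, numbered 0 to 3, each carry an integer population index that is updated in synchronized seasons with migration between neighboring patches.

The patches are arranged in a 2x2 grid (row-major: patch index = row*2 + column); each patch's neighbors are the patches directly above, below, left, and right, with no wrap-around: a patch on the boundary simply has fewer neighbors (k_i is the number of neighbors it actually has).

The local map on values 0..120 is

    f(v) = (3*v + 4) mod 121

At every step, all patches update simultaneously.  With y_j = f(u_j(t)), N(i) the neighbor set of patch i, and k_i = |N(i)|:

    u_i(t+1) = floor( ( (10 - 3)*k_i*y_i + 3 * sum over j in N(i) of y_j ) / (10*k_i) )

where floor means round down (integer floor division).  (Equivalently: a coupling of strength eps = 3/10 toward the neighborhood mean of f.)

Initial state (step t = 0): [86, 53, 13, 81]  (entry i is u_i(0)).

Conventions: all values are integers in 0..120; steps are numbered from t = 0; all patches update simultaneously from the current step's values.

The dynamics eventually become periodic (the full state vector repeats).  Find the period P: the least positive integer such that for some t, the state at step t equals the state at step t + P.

Answer: 10
Key observation: The state at step 88, [20, 46, 46, 20], reappears at step 98 — and no state repeats earlier — so the cycle the system enters has period 10.

Derivation:
t=0: [86, 53, 13, 81]
t=1: [26, 33, 33, 16]
t=2: [88, 92, 92, 67]
t=3: [29, 43, 43, 70]
t=4: [67, 36, 36, 68]
t=5: [92, 104, 104, 94]
t=6: [48, 64, 64, 53]
t=7: [41, 62, 62, 51]
t=8: [24, 54, 54, 45]
t=9: [66, 45, 45, 26]
t=10: [62, 37, 37, 62]
t=11: [82, 101, 101, 82]
t=12: [25, 47, 47, 25]
t=13: [62, 40, 40, 62]
t=14: [49, 22, 22, 49]
t=15: [42, 58, 58, 42]
t=16: [23, 42, 42, 23]
t=17: [53, 28, 28, 53]
t=18: [55, 74, 74, 55]
t=19: [65, 87, 87, 65]
t=20: [61, 39, 39, 61]
t=21: [46, 19, 19, 46]
t=22: [33, 49, 49, 33]
t=23: [81, 51, 51, 81]
t=24: [14, 26, 26, 14]
t=25: [56, 71, 71, 56]
t=26: [64, 82, 82, 64]
t=27: [54, 28, 28, 54]
t=28: [57, 75, 75, 57]
t=29: [70, 91, 91, 70]
t=30: [75, 52, 52, 75]
t=31: [87, 59, 59, 87]
t=32: [34, 48, 48, 34]
t=33: [82, 50, 50, 82]
t=34: [15, 25, 25, 15]
t=35: [58, 70, 70, 58]
t=36: [67, 82, 82, 67]
t=37: [61, 30, 30, 61]
t=38: [74, 85, 85, 74]
t=39: [78, 43, 43, 78]
t=40: [85, 43, 43, 85]
t=41: [15, 13, 13, 15]
t=42: [47, 44, 44, 47]
t=43: [21, 17, 17, 21]
t=44: [63, 58, 58, 63]
t=45: [67, 61, 61, 67]
t=46: [78, 71, 71, 78]
t=47: [110, 102, 102, 110]
t=48: [84, 75, 75, 84]
t=49: [42, 79, 79, 42]
t=50: [42, 86, 86, 42]
t=51: [12, 16, 16, 12]
t=52: [43, 48, 48, 43]
t=53: [16, 22, 22, 16]
t=54: [57, 64, 64, 57]
t=55: [60, 68, 68, 60]
t=56: [70, 79, 79, 70]
t=57: [101, 111, 111, 101]
t=58: [74, 86, 86, 74]
t=59: [79, 45, 45, 79]
t=60: [89, 48, 48, 89]
t=61: [28, 27, 27, 28]
t=62: [87, 85, 85, 87]
t=63: [21, 18, 18, 21]
t=64: [64, 60, 60, 64]
t=65: [71, 66, 66, 71]
t=66: [91, 85, 85, 91]
t=67: [29, 22, 22, 29]
t=68: [84, 76, 76, 84]
t=69: [43, 81, 81, 43]
t=70: [9, 7, 7, 9]
t=71: [29, 26, 26, 29]
t=72: [88, 84, 84, 88]
t=73: [22, 17, 17, 22]
t=74: [65, 59, 59, 65]
t=75: [72, 65, 65, 72]
t=76: [92, 84, 84, 92]
t=77: [30, 21, 21, 30]
t=78: [85, 75, 75, 85]
t=79: [44, 80, 80, 44]
t=80: [11, 5, 5, 11]
t=81: [31, 24, 24, 31]
t=82: [90, 82, 82, 90]
t=83: [24, 15, 15, 24]
t=84: [67, 57, 57, 67]
t=85: [75, 63, 63, 75]
t=86: [97, 82, 82, 97]
t=87: [39, 21, 21, 39]
t=88: [20, 46, 46, 20]
t=89: [51, 33, 33, 51]
t=90: [56, 82, 82, 56]
t=91: [38, 20, 20, 38]
t=92: [101, 80, 80, 101]
t=93: [46, 20, 20, 46]
t=94: [33, 51, 51, 33]
t=95: [82, 56, 56, 82]
t=96: [20, 38, 38, 20]
t=97: [80, 101, 101, 80]
t=98: [20, 46, 46, 20]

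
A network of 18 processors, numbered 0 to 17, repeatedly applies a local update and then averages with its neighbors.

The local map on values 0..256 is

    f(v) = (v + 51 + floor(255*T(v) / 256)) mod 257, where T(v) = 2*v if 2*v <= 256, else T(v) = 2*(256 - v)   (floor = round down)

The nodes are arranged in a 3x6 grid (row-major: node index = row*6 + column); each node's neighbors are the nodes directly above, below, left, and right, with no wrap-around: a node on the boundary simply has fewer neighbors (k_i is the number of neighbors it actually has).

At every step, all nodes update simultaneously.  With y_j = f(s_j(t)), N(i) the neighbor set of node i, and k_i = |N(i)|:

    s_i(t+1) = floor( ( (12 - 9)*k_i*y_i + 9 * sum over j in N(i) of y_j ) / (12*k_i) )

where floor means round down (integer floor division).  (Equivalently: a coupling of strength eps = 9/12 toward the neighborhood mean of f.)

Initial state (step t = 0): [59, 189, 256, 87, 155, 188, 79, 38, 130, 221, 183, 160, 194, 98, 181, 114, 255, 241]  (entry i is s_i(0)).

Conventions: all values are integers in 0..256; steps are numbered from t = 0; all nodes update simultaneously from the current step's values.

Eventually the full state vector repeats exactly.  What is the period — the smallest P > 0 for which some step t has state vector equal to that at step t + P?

Answer: 2
Key observation: The state at step 17, [150, 149, 149, 148, 147, 147, 150, 149, 149, 147, 147, 146, 149, 149, 148, 147, 146, 146], reappears at step 19 — and no state repeats earlier — so the cycle the system enters has period 2.

Derivation:
t=0: [59, 189, 256, 87, 155, 188, 79, 38, 130, 221, 183, 160, 194, 98, 181, 114, 255, 241]
t=1: [111, 139, 98, 84, 110, 139, 133, 117, 122, 112, 110, 112, 71, 121, 130, 98, 92, 89]
t=2: [158, 130, 114, 96, 114, 136, 112, 158, 140, 109, 115, 119, 124, 120, 144, 115, 84, 89]
t=3: [150, 151, 139, 117, 130, 149, 147, 153, 146, 127, 118, 129, 147, 156, 154, 116, 95, 88]
t=4: [155, 156, 155, 164, 155, 170, 155, 154, 160, 154, 149, 134, 154, 152, 150, 136, 105, 109]
t=5: [149, 150, 146, 148, 145, 154, 150, 149, 150, 152, 147, 145, 151, 152, 155, 145, 138, 134]
t=6: [155, 156, 156, 157, 156, 157, 155, 154, 154, 156, 159, 160, 154, 153, 154, 157, 164, 165]
t=7: [149, 149, 149, 148, 147, 147, 150, 150, 150, 148, 146, 144, 151, 151, 150, 147, 143, 142]
t=8: [155, 155, 156, 157, 158, 159, 155, 155, 155, 157, 159, 160, 154, 154, 155, 158, 160, 161]
t=9: [150, 149, 149, 148, 146, 146, 150, 150, 149, 147, 146, 145, 150, 150, 149, 147, 145, 144]
t=10: [155, 155, 156, 157, 158, 159, 155, 155, 156, 157, 159, 159, 155, 155, 156, 158, 159, 160]
t=11: [150, 149, 149, 148, 146, 146, 150, 149, 149, 147, 146, 145, 150, 149, 148, 147, 146, 145]
t=12: [155, 155, 156, 157, 158, 159, 155, 155, 156, 157, 159, 159, 155, 156, 156, 158, 159, 159]
t=13: [150, 149, 149, 148, 146, 146, 150, 149, 149, 147, 146, 146, 149, 149, 148, 147, 146, 146]
t=14: [155, 155, 156, 157, 158, 159, 155, 155, 156, 157, 158, 159, 155, 156, 156, 158, 158, 159]
t=15: [150, 149, 149, 148, 147, 146, 150, 149, 149, 147, 147, 146, 149, 149, 148, 147, 146, 146]
t=16: [155, 155, 156, 157, 158, 158, 155, 155, 156, 157, 158, 158, 155, 156, 156, 158, 158, 159]
t=17: [150, 149, 149, 148, 147, 147, 150, 149, 149, 147, 147, 146, 149, 149, 148, 147, 146, 146]
t=18: [155, 155, 156, 157, 157, 158, 155, 155, 156, 157, 158, 158, 155, 156, 156, 158, 158, 159]
t=19: [150, 149, 149, 148, 147, 147, 150, 149, 149, 147, 147, 146, 149, 149, 148, 147, 146, 146]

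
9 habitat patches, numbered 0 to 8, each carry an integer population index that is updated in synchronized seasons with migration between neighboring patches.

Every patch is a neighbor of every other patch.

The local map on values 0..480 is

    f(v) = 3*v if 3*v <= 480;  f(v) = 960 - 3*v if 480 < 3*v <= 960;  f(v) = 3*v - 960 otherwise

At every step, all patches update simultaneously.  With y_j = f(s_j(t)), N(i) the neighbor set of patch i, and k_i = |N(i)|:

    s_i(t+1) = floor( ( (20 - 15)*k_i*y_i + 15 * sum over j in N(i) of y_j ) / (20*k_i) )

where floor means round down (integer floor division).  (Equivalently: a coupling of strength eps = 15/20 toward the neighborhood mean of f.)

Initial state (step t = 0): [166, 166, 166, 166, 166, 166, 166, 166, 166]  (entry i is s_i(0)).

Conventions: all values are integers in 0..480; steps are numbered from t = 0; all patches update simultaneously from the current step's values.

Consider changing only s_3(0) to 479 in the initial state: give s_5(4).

Answer: s_5(4) = 21
Key observation: This trace re-runs the system from the modified initial state.

Derivation:
t=0: [166, 166, 166, 479, 166, 166, 166, 166, 166]
t=1: [463, 463, 463, 465, 463, 463, 463, 463, 463]
t=2: [429, 429, 429, 430, 429, 429, 429, 429, 429]
t=3: [327, 327, 327, 327, 327, 327, 327, 327, 327]
t=4: [21, 21, 21, 21, 21, 21, 21, 21, 21]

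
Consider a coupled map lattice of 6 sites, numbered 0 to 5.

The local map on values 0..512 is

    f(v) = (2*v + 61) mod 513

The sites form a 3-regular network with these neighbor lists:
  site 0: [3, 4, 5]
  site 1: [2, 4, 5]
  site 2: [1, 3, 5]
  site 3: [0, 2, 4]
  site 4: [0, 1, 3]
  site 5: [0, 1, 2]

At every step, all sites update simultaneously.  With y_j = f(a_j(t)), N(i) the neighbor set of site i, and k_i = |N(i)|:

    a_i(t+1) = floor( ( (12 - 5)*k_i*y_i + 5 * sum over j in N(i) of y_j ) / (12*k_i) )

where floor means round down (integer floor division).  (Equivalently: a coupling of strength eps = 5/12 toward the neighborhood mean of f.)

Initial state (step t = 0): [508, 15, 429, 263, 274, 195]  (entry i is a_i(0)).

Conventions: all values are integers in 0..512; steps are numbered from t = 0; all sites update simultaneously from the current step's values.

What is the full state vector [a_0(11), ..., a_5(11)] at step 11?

Simulating step by step:
t=0: [508, 15, 429, 263, 274, 195]
t=1: [116, 185, 322, 119, 86, 339]
t=2: [276, 341, 244, 274, 278, 259]
t=3: [95, 162, 75, 89, 119, 89]
t=4: [254, 328, 242, 245, 295, 257]
t=5: [65, 151, 60, 53, 121, 76]
t=6: [206, 308, 208, 191, 276, 226]
t=7: [351, 175, 362, 404, 208, 154]
t=8: [312, 395, 316, 346, 419, 344]
t=9: [220, 308, 218, 242, 329, 233]
t=10: [327, 195, 319, 185, 216, 169]
t=11: [301, 412, 286, 373, 438, 349]

Answer: [301, 412, 286, 373, 438, 349]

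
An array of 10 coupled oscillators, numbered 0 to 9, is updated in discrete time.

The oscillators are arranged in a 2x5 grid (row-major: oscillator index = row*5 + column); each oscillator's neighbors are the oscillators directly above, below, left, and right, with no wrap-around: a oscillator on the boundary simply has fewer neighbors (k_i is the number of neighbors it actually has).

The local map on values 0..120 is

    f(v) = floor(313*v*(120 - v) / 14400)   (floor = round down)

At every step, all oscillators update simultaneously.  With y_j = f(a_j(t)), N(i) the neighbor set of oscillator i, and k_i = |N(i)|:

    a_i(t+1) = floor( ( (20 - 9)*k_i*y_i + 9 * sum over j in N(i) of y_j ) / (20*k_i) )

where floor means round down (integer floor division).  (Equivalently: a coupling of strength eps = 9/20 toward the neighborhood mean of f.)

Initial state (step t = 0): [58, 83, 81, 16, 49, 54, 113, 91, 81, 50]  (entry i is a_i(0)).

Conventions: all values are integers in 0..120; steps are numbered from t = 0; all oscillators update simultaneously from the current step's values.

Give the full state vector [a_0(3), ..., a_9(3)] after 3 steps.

Simulating step by step:
t=0: [58, 83, 81, 16, 49, 54, 113, 91, 81, 50]
t=1: [75, 60, 61, 51, 66, 63, 39, 54, 62, 73]
t=2: [75, 75, 77, 76, 76, 74, 72, 75, 76, 75]
t=3: [73, 73, 71, 71, 72, 73, 74, 72, 72, 72]

Answer: [73, 73, 71, 71, 72, 73, 74, 72, 72, 72]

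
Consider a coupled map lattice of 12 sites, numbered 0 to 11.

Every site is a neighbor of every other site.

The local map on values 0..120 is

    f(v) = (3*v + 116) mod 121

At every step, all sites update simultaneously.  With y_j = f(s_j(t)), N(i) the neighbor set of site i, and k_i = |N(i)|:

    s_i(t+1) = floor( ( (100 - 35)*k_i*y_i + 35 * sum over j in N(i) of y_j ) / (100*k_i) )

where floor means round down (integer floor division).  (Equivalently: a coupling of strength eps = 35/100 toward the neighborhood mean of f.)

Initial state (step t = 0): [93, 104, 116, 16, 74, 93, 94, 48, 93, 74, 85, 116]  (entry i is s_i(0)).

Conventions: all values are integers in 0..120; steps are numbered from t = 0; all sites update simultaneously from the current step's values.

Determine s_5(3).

Simulating step by step:
t=0: [93, 104, 116, 16, 74, 93, 94, 48, 93, 74, 85, 116]
t=1: [40, 61, 83, 47, 80, 40, 42, 32, 40, 80, 25, 83]
t=2: [96, 61, 27, 35, 96, 96, 25, 82, 96, 96, 69, 27]
t=3: [50, 60, 71, 86, 50, 50, 68, 99, 50, 50, 75, 71]

Answer: s_5(3) = 50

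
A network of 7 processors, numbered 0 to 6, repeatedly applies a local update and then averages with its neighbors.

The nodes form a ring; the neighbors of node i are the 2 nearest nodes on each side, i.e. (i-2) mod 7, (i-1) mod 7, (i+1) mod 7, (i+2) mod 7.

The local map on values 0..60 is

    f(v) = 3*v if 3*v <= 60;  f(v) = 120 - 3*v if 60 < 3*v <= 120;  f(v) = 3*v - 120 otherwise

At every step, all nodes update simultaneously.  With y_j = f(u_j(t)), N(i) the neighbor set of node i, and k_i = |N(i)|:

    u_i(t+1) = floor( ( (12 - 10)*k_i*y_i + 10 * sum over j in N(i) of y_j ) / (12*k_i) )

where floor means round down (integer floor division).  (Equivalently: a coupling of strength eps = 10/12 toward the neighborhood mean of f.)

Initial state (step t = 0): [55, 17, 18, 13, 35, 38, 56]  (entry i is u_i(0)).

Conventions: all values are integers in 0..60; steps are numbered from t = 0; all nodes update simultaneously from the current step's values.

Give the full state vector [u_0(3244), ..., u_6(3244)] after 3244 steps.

Simulating step by step:
t=0: [55, 17, 18, 13, 35, 38, 56]
t=1: [40, 47, 40, 32, 33, 31, 32]
t=2: [15, 13, 13, 18, 19, 18, 18]
t=3: [46, 46, 47, 48, 51, 52, 49]
t=4: [24, 21, 22, 26, 28, 27, 26]
t=5: [48, 48, 47, 45, 42, 41, 44]
t=6: [16, 19, 17, 13, 11, 12, 13]
t=7: [46, 46, 45, 43, 39, 39, 42]
t=8: [11, 13, 12, 9, 7, 8, 9]
t=9: [31, 32, 31, 29, 27, 26, 28]
t=10: [31, 29, 30, 33, 35, 35, 33]
t=11: [25, 26, 25, 22, 20, 20, 22]
t=12: [49, 48, 49, 52, 54, 54, 52]
t=13: [31, 30, 31, 34, 36, 36, 34]
t=14: [22, 23, 22, 19, 17, 17, 19]
t=15: [53, 54, 53, 52, 54, 54, 52]
t=16: [39, 38, 39, 40, 38, 38, 40]
t=17: [3, 2, 3, 4, 2, 2, 4]
t=18: [8, 9, 8, 7, 9, 9, 7]
t=19: [24, 23, 24, 25, 23, 23, 25]
t=20: [48, 47, 48, 49, 47, 47, 49]
t=21: [23, 24, 23, 22, 24, 24, 22]
t=22: [50, 51, 50, 49, 51, 51, 49]
t=23: [30, 29, 30, 31, 29, 29, 31]
t=24: [30, 29, 30, 31, 29, 29, 31]

Answer: [30, 29, 30, 31, 29, 29, 31]
Key observation: The state at step 23, [30, 29, 30, 31, 29, 29, 31], reappears at step 24: the system is in a cycle of period 1 from step 23 on.  Therefore the state at step 3244 equals the state at step 23 + ((3244 - 23) mod 1) = 23, which is [30, 29, 30, 31, 29, 29, 31].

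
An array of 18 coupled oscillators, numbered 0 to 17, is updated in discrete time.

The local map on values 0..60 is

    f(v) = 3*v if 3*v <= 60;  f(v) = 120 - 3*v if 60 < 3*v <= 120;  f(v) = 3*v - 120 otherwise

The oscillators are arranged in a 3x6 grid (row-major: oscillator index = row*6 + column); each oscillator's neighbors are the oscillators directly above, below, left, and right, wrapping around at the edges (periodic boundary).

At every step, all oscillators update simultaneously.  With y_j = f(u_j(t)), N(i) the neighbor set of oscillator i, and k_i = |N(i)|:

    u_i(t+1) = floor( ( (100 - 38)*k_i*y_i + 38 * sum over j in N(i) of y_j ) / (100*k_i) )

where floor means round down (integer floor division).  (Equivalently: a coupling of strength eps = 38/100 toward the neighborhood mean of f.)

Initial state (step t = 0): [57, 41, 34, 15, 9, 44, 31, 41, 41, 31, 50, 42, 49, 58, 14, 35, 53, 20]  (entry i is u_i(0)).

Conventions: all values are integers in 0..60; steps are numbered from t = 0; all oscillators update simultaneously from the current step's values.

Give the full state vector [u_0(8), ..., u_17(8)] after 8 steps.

Answer: [30, 38, 36, 30, 46, 46, 48, 46, 45, 27, 47, 45, 15, 20, 13, 26, 26, 22]

Derivation:
t=0: [57, 41, 34, 15, 9, 44, 31, 41, 41, 31, 50, 42, 49, 58, 14, 35, 53, 20]
t=1: [38, 13, 19, 36, 28, 21, 25, 10, 10, 25, 28, 15, 34, 40, 34, 23, 36, 45]
t=2: [18, 33, 44, 25, 33, 45, 37, 29, 32, 40, 35, 42, 17, 9, 24, 39, 20, 21]
t=3: [42, 24, 20, 31, 25, 22, 19, 28, 23, 8, 17, 12, 45, 31, 36, 16, 46, 47]
t=4: [20, 42, 50, 33, 42, 43, 44, 39, 44, 31, 43, 39, 19, 27, 25, 37, 26, 24]
t=5: [45, 16, 26, 19, 11, 16, 19, 8, 17, 21, 12, 9, 50, 34, 36, 18, 32, 40]
t=6: [26, 39, 42, 53, 36, 36, 44, 31, 44, 54, 35, 30, 27, 21, 23, 47, 26, 12]
t=7: [32, 14, 13, 31, 17, 18, 20, 24, 19, 34, 21, 25, 38, 46, 40, 29, 34, 34]
t=8: [30, 38, 36, 30, 46, 46, 48, 46, 45, 27, 47, 45, 15, 20, 13, 26, 26, 22]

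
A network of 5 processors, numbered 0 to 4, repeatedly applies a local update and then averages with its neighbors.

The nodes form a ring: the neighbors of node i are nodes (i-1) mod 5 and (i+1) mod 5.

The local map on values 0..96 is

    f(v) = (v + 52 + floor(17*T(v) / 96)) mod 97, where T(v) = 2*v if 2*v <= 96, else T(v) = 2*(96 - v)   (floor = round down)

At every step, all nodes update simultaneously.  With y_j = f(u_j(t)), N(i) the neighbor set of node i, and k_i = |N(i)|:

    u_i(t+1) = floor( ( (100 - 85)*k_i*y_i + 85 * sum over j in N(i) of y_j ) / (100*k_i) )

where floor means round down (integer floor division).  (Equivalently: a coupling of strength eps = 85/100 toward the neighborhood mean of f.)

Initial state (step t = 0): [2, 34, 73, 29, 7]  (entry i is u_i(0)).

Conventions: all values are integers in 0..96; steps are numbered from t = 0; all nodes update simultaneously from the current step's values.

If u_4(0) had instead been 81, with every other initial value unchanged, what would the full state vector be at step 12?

Answer: [41, 51, 27, 27, 51]
Key observation: This trace re-runs the system from the modified initial state.

Derivation:
t=0: [2, 34, 73, 29, 81]
t=1: [25, 38, 44, 46, 67]
t=2: [28, 42, 11, 22, 48]
t=3: [26, 67, 49, 48, 75]
t=4: [42, 50, 25, 27, 51]
t=5: [19, 43, 59, 58, 45]
t=6: [23, 46, 20, 21, 46]
t=7: [26, 71, 53, 52, 71]
t=8: [41, 51, 27, 27, 51]
t=9: [19, 44, 59, 59, 44]
t=10: [23, 46, 21, 21, 46]
t=11: [26, 71, 53, 53, 71]
t=12: [41, 51, 27, 27, 51]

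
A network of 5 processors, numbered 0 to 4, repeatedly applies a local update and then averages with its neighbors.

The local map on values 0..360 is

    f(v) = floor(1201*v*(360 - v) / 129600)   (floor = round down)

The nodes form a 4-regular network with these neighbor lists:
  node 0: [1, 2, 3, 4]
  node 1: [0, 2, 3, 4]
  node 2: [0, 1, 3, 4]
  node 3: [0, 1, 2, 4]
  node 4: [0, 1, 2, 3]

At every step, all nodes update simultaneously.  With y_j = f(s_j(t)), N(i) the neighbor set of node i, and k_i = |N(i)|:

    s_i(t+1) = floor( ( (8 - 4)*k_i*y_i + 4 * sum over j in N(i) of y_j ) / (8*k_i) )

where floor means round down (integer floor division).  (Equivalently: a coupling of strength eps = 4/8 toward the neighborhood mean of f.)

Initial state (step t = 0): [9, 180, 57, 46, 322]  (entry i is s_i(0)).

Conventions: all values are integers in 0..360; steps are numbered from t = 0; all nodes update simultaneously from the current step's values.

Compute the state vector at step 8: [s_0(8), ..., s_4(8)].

Simulating step by step:
t=0: [9, 180, 57, 46, 322]
t=1: [102, 204, 151, 141, 134]
t=2: [265, 284, 283, 281, 279]
t=3: [218, 206, 206, 207, 209]
t=4: [289, 292, 292, 292, 291]
t=5: [187, 185, 185, 185, 185]
t=6: [299, 299, 299, 299, 299]
t=7: [169, 169, 169, 169, 169]
t=8: [299, 299, 299, 299, 299]

Answer: [299, 299, 299, 299, 299]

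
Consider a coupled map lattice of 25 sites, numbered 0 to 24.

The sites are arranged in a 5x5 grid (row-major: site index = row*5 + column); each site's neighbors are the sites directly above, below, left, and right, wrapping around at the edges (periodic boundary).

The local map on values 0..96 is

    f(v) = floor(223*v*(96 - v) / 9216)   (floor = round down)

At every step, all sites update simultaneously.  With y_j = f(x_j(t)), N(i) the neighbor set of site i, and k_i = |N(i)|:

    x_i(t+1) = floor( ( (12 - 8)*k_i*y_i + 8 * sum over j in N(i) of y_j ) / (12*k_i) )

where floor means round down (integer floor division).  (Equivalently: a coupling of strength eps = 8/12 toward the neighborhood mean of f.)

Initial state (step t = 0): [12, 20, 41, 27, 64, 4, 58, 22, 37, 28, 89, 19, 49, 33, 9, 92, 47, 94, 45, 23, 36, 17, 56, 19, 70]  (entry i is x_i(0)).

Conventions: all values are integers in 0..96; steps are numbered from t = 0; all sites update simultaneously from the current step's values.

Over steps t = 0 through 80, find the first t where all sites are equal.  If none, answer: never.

Simulating step by step:
t=0: [12, 20, 41, 27, 64, 4, 58, 22, 37, 28, 89, 19, 49, 33, 9, 92, 47, 94, 45, 23, 36, 17, 56, 19, 70]  (not all equal)
t=1: [32, 39, 47, 46, 42, 25, 37, 48, 47, 36, 16, 41, 39, 46, 31, 29, 31, 37, 39, 34, 35, 43, 38, 44, 44]  (not all equal)
t=2: [49, 52, 54, 54, 53, 44, 51, 54, 54, 50, 41, 48, 53, 53, 47, 45, 50, 51, 53, 50, 51, 52, 53, 54, 53]  (not all equal)
t=3: [55, 54, 54, 54, 54, 54, 54, 54, 54, 54, 54, 54, 54, 54, 54, 54, 55, 55, 54, 55, 55, 55, 54, 54, 54]  (not all equal)
t=4: [54, 54, 54, 54, 54, 54, 54, 54, 54, 54, 54, 54, 54, 54, 54, 54, 54, 54, 54, 54, 54, 54, 54, 54, 54]  (all equal)

Answer: 4
Key observation: Synchronization is absorbing here: once all sites are equal they stay equal, and step 4 is the first all-equal step.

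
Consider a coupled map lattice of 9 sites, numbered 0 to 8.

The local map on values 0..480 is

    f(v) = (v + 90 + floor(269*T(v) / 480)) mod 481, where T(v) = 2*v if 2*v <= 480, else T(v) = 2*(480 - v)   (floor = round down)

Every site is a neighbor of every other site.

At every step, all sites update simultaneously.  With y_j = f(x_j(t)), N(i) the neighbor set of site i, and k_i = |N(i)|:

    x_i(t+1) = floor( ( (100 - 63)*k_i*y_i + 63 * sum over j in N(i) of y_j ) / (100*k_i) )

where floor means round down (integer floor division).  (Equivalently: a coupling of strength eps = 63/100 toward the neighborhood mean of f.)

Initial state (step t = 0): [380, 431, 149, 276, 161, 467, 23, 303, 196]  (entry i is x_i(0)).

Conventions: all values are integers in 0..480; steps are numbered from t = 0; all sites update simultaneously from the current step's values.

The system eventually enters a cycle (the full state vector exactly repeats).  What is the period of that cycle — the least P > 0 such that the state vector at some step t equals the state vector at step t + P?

Simulating step by step:
t=0: [380, 431, 149, 276, 161, 467, 23, 303, 196]
t=1: [148, 146, 236, 151, 244, 144, 158, 150, 125]
t=2: [355, 354, 269, 357, 271, 352, 361, 356, 341]
t=3: [105, 105, 108, 105, 108, 105, 105, 105, 105]
t=4: [313, 313, 315, 313, 315, 313, 313, 313, 313]
t=5: [108, 108, 108, 108, 108, 108, 108, 108, 108]
t=6: [319, 319, 319, 319, 319, 319, 319, 319, 319]
t=7: [108, 108, 108, 108, 108, 108, 108, 108, 108]

Answer: 2
Key observation: The state at step 5, [108, 108, 108, 108, 108, 108, 108, 108, 108], reappears at step 7 — and no state repeats earlier — so the cycle the system enters has period 2.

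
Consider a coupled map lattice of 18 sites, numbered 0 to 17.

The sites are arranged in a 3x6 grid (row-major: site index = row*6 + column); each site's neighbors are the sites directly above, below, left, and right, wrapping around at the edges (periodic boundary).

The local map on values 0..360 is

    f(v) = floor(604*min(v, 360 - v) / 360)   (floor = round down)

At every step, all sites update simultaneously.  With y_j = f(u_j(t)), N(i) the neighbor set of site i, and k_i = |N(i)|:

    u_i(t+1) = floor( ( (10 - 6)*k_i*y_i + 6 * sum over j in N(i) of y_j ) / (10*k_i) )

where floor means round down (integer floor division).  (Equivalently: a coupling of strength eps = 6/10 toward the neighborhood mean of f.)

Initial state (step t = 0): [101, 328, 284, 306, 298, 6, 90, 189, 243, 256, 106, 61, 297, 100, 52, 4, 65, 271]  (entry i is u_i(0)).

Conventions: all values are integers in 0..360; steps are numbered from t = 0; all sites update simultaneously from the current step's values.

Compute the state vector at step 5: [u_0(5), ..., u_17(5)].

Answer: [253, 229, 255, 264, 241, 253, 240, 203, 240, 269, 259, 260, 251, 226, 253, 264, 241, 252]

Derivation:
t=0: [101, 328, 284, 306, 298, 6, 90, 189, 243, 256, 106, 61, 297, 100, 52, 4, 65, 271]
t=1: [115, 133, 114, 97, 99, 82, 159, 199, 179, 139, 144, 113, 137, 146, 109, 71, 109, 108]
t=2: [205, 223, 206, 171, 174, 164, 238, 262, 251, 216, 211, 199, 224, 233, 200, 161, 178, 182]
t=3: [244, 225, 247, 273, 282, 277, 219, 189, 212, 244, 264, 261, 237, 218, 245, 271, 285, 279]
t=4: [198, 226, 197, 157, 137, 149, 222, 256, 228, 183, 156, 167, 202, 231, 200, 158, 136, 149]
t=5: [253, 229, 255, 264, 241, 253, 240, 203, 240, 269, 259, 260, 251, 226, 253, 264, 241, 252]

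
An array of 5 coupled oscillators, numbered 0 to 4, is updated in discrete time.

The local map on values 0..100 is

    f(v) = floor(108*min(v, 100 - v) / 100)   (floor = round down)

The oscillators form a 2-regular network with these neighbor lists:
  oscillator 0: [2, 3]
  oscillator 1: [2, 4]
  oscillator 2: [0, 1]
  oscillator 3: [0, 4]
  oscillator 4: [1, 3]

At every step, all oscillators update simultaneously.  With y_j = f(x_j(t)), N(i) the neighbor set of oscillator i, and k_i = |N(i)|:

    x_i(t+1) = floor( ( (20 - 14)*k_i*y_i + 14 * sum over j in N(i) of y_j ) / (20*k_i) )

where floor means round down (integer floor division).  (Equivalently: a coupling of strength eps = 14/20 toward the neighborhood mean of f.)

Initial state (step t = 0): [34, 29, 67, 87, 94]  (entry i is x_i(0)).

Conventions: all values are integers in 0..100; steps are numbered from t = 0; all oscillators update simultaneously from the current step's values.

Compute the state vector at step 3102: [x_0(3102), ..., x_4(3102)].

Simulating step by step:
t=0: [34, 29, 67, 87, 94]
t=1: [27, 23, 33, 18, 17]
t=2: [27, 25, 29, 22, 20]
t=3: [27, 26, 28, 24, 23]
t=4: [27, 27, 28, 26, 25]
t=5: [29, 28, 29, 28, 28]
t=6: [30, 30, 30, 30, 30]
t=7: [32, 32, 32, 32, 32]
t=8: [34, 34, 34, 34, 34]
t=9: [36, 36, 36, 36, 36]
t=10: [38, 38, 38, 38, 38]
t=11: [41, 41, 41, 41, 41]
t=12: [44, 44, 44, 44, 44]
t=13: [47, 47, 47, 47, 47]
t=14: [50, 50, 50, 50, 50]
t=15: [54, 54, 54, 54, 54]
t=16: [49, 49, 49, 49, 49]
t=17: [52, 52, 52, 52, 52]
t=18: [51, 51, 51, 51, 51]
t=19: [52, 52, 52, 52, 52]

Answer: [51, 51, 51, 51, 51]
Key observation: The state at step 17, [52, 52, 52, 52, 52], reappears at step 19: the system is in a cycle of period 2 from step 17 on.  Therefore the state at step 3102 equals the state at step 17 + ((3102 - 17) mod 2) = 18, which is [51, 51, 51, 51, 51].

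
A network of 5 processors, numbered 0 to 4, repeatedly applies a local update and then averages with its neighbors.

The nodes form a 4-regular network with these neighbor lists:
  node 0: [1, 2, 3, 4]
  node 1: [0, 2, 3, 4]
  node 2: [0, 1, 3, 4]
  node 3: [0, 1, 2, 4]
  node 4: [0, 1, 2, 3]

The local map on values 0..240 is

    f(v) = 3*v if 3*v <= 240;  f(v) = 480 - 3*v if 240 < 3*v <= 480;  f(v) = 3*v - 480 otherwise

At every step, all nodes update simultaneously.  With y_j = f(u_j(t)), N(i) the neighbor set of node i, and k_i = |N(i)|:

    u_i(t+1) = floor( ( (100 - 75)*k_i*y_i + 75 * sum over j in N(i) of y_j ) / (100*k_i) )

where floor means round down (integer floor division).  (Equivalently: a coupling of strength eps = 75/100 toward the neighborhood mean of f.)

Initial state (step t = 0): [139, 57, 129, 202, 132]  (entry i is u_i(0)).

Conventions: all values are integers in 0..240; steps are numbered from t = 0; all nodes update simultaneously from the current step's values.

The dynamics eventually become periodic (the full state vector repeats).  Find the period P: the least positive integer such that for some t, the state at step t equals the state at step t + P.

Answer: 4
Key observation: The state at step 5, [24, 24, 24, 24, 24], reappears at step 9 — and no state repeats earlier — so the cycle the system enters has period 4.

Derivation:
t=0: [139, 57, 129, 202, 132]
t=1: [104, 111, 106, 108, 105]
t=2: [160, 158, 159, 159, 159]
t=3: [2, 3, 3, 3, 3]
t=4: [8, 8, 8, 8, 8]
t=5: [24, 24, 24, 24, 24]
t=6: [72, 72, 72, 72, 72]
t=7: [216, 216, 216, 216, 216]
t=8: [168, 168, 168, 168, 168]
t=9: [24, 24, 24, 24, 24]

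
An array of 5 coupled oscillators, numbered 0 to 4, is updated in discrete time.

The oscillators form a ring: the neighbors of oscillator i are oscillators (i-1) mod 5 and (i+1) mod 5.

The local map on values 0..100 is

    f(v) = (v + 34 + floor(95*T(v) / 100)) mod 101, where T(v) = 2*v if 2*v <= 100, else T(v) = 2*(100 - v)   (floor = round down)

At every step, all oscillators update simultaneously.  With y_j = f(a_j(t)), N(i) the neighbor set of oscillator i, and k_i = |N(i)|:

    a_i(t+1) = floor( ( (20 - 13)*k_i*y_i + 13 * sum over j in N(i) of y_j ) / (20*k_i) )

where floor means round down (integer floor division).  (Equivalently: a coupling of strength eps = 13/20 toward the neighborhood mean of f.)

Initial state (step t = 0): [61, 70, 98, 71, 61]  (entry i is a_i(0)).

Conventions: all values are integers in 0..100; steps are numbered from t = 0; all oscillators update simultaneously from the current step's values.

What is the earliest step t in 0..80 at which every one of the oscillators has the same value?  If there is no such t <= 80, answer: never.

Simulating step by step:
t=0: [61, 70, 98, 71, 61]  (not all equal)
t=1: [65, 54, 50, 53, 65]  (not all equal)
t=2: [67, 72, 75, 72, 67]  (not all equal)
t=3: [60, 58, 56, 58, 60]  (not all equal)
t=4: [69, 70, 70, 70, 69]  (not all equal)
t=5: [60, 60, 60, 60, 60]  (all equal)

Answer: 5
Key observation: Synchronization is absorbing here: once all oscillators are equal they stay equal, and step 5 is the first all-equal step.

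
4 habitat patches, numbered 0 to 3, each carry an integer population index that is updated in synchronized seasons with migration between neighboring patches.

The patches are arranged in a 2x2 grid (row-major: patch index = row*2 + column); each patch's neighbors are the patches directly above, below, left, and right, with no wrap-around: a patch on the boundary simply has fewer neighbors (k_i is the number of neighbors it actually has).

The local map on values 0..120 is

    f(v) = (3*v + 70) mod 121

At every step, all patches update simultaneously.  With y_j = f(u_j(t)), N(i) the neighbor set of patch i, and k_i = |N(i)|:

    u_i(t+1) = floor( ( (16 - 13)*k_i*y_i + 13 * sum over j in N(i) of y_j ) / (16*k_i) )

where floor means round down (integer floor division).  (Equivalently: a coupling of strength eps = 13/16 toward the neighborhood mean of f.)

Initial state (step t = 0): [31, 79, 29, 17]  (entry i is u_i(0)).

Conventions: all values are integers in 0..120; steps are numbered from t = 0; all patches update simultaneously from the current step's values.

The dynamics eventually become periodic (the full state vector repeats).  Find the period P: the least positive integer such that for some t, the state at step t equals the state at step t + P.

Answer: 5
Key observation: The state at step 21, [89, 89, 89, 89], reappears at step 26 — and no state repeats earlier — so the cycle the system enters has period 5.

Derivation:
t=0: [31, 79, 29, 17]
t=1: [48, 29, 23, 41]
t=2: [39, 73, 70, 35]
t=3: [46, 57, 55, 44]
t=4: [111, 90, 89, 110]
t=5: [85, 49, 49, 85]
t=6: [93, 85, 85, 93]
t=7: [87, 102, 102, 87]
t=8: [27, 74, 74, 27]
t=9: [46, 33, 33, 46]
t=10: [55, 79, 79, 55]
t=11: [74, 104, 104, 74]
t=12: [24, 44, 44, 24]
t=13: [69, 32, 32, 69]
t=14: [43, 36, 36, 43]
t=15: [60, 74, 74, 60]
t=16: [42, 15, 15, 42]
t=17: [107, 82, 82, 107]
t=18: [65, 36, 36, 65]
t=19: [50, 29, 29, 50]
t=20: [47, 87, 87, 47]
t=21: [89, 89, 89, 89]
t=22: [95, 95, 95, 95]
t=23: [113, 113, 113, 113]
t=24: [46, 46, 46, 46]
t=25: [87, 87, 87, 87]
t=26: [89, 89, 89, 89]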